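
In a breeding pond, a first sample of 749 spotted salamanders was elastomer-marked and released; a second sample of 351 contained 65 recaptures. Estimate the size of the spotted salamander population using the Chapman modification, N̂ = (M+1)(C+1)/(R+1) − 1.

N̂ = (749+1)(351+1)/(65+1) − 1 = 750·352/66 − 1
= 264000/66 − 1 = 4000 − 1 = 3999

N = 3999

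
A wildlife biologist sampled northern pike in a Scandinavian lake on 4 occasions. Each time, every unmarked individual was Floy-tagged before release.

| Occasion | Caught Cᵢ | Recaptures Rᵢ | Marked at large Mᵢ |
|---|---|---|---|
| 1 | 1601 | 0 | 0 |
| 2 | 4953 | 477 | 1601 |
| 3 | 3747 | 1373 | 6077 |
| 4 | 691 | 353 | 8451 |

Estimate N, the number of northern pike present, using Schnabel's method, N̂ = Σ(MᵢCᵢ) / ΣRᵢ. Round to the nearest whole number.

N ≈ 16,586

Σ MᵢCᵢ = 0·1601 + 1601·4953 + 6077·3747 + 8451·691 = 0 + 7929753 + 22770519 + 5839641 = 36539913
Σ Rᵢ = 0 + 477 + 1373 + 353 = 2203
N̂ = 36539913 / 2203 ≈ 16586.4 → 16586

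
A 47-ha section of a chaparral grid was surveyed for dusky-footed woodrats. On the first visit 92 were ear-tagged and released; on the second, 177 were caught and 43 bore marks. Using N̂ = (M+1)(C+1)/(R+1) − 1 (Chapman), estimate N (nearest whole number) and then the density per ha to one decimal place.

density ≈ 8.0 dusky-footed woodrats per ha

N̂ = 93·178/44 − 1 = 16554/44 − 1 ≈ 375.2 → 375
Density = N̂ / area = 375 / 47 ≈ 7.98 → 8.0 per ha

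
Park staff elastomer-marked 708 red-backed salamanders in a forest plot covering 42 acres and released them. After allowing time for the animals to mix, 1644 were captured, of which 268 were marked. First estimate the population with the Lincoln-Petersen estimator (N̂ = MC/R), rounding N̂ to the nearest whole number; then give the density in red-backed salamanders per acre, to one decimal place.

N̂ = 708·1644/268 = 1163952/268 ≈ 4343.1 → 4343
Density = N̂ / area = 4343 / 42 ≈ 103.40 → 103.4 per acre

density ≈ 103.4 red-backed salamanders per acre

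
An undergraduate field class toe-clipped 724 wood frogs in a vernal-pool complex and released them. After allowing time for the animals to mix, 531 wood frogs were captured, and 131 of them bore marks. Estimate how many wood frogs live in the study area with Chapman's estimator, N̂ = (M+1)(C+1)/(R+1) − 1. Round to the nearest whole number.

N̂ = (724+1)(531+1)/(131+1) − 1 = 725·532/132 − 1
= 385700/132 − 1 ≈ 2922.0 − 1 ≈ 2921.0 → 2921

N ≈ 2921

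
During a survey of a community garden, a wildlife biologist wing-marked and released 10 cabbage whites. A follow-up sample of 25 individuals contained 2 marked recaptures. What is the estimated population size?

N = 125

Lincoln-Petersen assumes M/N = R/C, so N = M·C / R.
N = (10 × 25) / 2 = 250 / 2 = 125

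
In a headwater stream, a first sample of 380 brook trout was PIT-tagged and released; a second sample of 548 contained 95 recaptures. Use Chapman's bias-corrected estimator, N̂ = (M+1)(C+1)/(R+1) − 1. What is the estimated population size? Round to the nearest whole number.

N̂ = (380+1)(548+1)/(95+1) − 1 = 381·549/96 − 1
= 209169/96 − 1 ≈ 2178.8 − 1 ≈ 2177.8 → 2178

N ≈ 2178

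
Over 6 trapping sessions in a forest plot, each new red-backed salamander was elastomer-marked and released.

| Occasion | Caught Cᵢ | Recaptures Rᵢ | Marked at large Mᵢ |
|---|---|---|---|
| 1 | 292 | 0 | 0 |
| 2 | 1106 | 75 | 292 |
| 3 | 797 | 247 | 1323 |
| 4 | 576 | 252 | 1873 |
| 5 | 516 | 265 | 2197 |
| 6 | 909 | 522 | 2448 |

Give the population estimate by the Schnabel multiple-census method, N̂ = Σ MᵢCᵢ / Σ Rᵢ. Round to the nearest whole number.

N ≈ 4273

Σ MᵢCᵢ = 0·292 + 292·1106 + 1323·797 + 1873·576 + 2197·516 + 2448·909 = 0 + 322952 + 1054431 + 1078848 + 1133652 + 2225232 = 5815115
Σ Rᵢ = 0 + 75 + 247 + 252 + 265 + 522 = 1361
N̂ = 5815115 / 1361 ≈ 4272.7 → 4273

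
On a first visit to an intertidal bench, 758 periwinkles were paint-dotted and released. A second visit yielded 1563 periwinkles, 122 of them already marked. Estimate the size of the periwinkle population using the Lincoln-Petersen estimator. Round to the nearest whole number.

N ≈ 9711

N = (758 × 1563) / 122 = 1184754 / 122 ≈ 9711.1 → 9711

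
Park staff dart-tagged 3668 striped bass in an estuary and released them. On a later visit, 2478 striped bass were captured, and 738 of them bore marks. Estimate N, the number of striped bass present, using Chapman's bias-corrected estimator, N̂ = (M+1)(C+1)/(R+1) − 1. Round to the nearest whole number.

N̂ = (3668+1)(2478+1)/(738+1) − 1 = 3669·2479/739 − 1
= 9095451/739 − 1 ≈ 12307.8 − 1 ≈ 12306.8 → 12307

N ≈ 12,307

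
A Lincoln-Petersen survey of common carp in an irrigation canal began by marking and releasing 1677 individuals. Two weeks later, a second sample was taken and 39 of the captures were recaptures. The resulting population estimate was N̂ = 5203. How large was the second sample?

From N = M·C/R: C = N·R / M = 5203·39 / 1677 = 202917 / 1677 = 121.

C = 121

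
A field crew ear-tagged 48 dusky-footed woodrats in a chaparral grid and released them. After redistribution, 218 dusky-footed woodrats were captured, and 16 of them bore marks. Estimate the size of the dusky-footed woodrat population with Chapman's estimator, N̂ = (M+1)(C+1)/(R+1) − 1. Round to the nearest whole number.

N̂ = (48+1)(218+1)/(16+1) − 1 = 49·219/17 − 1
= 10731/17 − 1 ≈ 631.2 − 1 ≈ 630.2 → 630

N ≈ 630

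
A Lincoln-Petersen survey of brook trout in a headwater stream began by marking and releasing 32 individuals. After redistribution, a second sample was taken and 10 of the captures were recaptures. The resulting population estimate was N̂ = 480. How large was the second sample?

C = 150

From N = M·C/R: C = N·R / M = 480·10 / 32 = 4800 / 32 = 150.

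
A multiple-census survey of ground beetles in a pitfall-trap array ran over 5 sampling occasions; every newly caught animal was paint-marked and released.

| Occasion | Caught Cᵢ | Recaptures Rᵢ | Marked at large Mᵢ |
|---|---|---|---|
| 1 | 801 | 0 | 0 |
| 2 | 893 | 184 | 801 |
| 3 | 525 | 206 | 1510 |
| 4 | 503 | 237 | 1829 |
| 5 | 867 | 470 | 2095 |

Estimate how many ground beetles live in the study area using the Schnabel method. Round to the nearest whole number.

Σ MᵢCᵢ = 0·801 + 801·893 + 1510·525 + 1829·503 + 2095·867 = 0 + 715293 + 792750 + 919987 + 1816365 = 4244395
Σ Rᵢ = 0 + 184 + 206 + 237 + 470 = 1097
N̂ = 4244395 / 1097 ≈ 3869.1 → 3869

N ≈ 3869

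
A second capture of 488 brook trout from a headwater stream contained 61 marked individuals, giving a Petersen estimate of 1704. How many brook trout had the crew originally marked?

From N = M·C/R: M = N·R / C = 1704·61 / 488 = 103944 / 488 = 213.

M = 213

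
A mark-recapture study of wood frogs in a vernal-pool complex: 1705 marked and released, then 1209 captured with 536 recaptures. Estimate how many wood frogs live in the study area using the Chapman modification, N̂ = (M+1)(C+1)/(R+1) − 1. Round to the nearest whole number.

N̂ = (1705+1)(1209+1)/(536+1) − 1 = 1706·1210/537 − 1
= 2064260/537 − 1 ≈ 3844.1 − 1 ≈ 3843.1 → 3843

N ≈ 3843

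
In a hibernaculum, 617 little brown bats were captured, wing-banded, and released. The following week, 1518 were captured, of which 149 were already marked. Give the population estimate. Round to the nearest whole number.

Lincoln-Petersen assumes M/N = R/C, so N = M·C / R.
N = (617 × 1518) / 149 = 936606 / 149 ≈ 6285.9 → 6286

N ≈ 6286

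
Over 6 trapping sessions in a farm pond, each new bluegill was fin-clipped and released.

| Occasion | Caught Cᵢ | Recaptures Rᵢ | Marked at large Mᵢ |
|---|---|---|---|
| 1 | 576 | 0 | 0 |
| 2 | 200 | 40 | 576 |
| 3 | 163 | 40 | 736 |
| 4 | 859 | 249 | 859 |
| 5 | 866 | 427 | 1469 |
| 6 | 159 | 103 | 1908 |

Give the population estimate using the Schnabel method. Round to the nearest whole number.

Σ MᵢCᵢ = 0·576 + 576·200 + 736·163 + 859·859 + 1469·866 + 1908·159 = 0 + 115200 + 119968 + 737881 + 1272154 + 303372 = 2548575
Σ Rᵢ = 0 + 40 + 40 + 249 + 427 + 103 = 859
N̂ = 2548575 / 859 ≈ 2966.9 → 2967

N ≈ 2967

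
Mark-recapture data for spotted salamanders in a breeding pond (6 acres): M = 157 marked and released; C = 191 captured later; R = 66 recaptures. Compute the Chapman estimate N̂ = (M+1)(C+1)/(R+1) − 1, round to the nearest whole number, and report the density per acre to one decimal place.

density ≈ 75.3 spotted salamanders per acre

N̂ = 158·192/67 − 1 = 30336/67 − 1 ≈ 451.8 → 452
Density = N̂ / area = 452 / 6 ≈ 75.33 → 75.3 per acre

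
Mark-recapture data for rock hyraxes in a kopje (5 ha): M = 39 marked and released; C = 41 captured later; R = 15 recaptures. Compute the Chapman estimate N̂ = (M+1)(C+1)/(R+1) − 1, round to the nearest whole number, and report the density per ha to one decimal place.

density ≈ 20.8 rock hyraxes per ha

N̂ = 40·42/16 − 1 = 1680/16 − 1 = 104
Density = N̂ / area = 104 / 5 ≈ 20.80 → 20.8 per ha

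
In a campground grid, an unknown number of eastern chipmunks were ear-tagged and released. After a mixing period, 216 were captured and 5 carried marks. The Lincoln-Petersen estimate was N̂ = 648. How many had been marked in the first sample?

M = 15

From N = M·C/R: M = N·R / C = 648·5 / 216 = 3240 / 216 = 15.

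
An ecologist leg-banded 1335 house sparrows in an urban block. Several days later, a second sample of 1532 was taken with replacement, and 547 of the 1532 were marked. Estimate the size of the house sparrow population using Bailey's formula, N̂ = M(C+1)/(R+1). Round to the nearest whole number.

N ≈ 3735

N̂ = 1335·(1532+1)/(547+1) = 1335·1533/548 = 2046555/548 ≈ 3734.6 → 3735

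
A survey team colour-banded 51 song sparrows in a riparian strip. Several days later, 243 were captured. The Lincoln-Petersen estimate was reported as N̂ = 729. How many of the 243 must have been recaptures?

From N = M·C/R: R = M·C / N = 51·243 / 729 = 12393 / 729 = 17.

R = 17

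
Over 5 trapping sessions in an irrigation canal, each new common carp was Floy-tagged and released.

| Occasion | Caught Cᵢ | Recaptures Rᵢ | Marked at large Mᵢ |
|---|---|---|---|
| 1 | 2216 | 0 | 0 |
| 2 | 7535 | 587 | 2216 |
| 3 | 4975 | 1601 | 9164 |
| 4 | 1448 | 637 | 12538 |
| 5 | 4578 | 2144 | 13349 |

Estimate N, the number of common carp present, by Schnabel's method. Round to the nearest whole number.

N ≈ 28,488

Σ MᵢCᵢ = 0·2216 + 2216·7535 + 9164·4975 + 12538·1448 + 13349·4578 = 0 + 16697560 + 45590900 + 18155024 + 61111722 = 141555206
Σ Rᵢ = 0 + 587 + 1601 + 637 + 2144 = 4969
N̂ = 141555206 / 4969 ≈ 28487.7 → 28488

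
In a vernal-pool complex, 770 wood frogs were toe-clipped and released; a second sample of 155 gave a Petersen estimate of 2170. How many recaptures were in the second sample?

R = 55

From N = M·C/R: R = M·C / N = 770·155 / 2170 = 119350 / 2170 = 55.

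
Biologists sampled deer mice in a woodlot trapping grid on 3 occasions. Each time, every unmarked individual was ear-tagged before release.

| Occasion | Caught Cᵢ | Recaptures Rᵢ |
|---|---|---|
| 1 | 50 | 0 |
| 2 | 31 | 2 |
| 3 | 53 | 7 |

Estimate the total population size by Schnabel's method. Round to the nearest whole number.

N ≈ 637

Marked at large before each occasion: Mᵢ = Σⱼ<ᵢ (Cⱼ − Rⱼ) → M1=0, M2=50, M3=79
Σ MᵢCᵢ = 0·50 + 50·31 + 79·53 = 0 + 1550 + 4187 = 5737
Σ Rᵢ = 0 + 2 + 7 = 9
N̂ = 5737 / 9 ≈ 637.4 → 637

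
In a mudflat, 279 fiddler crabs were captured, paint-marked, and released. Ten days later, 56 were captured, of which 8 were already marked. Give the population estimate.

The marked fraction in the recapture sample should equal the marked fraction in the population: 8/56 = 279/N.
N = (279 × 56) / 8 = 15624 / 8 = 1953

N = 1953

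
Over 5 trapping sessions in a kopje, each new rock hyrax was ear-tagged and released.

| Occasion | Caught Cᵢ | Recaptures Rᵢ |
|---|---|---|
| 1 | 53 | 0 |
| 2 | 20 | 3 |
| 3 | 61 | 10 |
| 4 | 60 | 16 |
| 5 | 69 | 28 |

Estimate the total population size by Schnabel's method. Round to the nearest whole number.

Marked at large before each occasion: Mᵢ = Σⱼ<ᵢ (Cⱼ − Rⱼ) → M1=0, M2=53, M3=70, M4=121, M5=165
Σ MᵢCᵢ = 0·53 + 53·20 + 70·61 + 121·60 + 165·69 = 0 + 1060 + 4270 + 7260 + 11385 = 23975
Σ Rᵢ = 0 + 3 + 10 + 16 + 28 = 57
N̂ = 23975 / 57 ≈ 420.6 → 421

N ≈ 421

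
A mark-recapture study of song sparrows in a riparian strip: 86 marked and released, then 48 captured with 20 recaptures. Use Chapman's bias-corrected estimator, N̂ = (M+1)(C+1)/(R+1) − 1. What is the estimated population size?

N = 202

N̂ = (86+1)(48+1)/(20+1) − 1 = 87·49/21 − 1
= 4263/21 − 1 = 203 − 1 = 202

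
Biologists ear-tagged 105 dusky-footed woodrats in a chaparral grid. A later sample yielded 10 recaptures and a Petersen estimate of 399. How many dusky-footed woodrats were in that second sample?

From N = M·C/R: C = N·R / M = 399·10 / 105 = 3990 / 105 = 38.

C = 38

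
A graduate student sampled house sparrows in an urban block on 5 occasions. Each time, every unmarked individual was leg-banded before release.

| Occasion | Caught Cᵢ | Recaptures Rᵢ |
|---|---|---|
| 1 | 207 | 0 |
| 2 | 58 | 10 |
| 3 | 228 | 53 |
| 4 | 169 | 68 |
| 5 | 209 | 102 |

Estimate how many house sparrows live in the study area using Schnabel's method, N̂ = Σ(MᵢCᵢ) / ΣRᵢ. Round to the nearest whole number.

N ≈ 1089

Marked at large before each occasion: Mᵢ = Σⱼ<ᵢ (Cⱼ − Rⱼ) → M1=0, M2=207, M3=255, M4=430, M5=531
Σ MᵢCᵢ = 0·207 + 207·58 + 255·228 + 430·169 + 531·209 = 0 + 12006 + 58140 + 72670 + 110979 = 253795
Σ Rᵢ = 0 + 10 + 53 + 68 + 102 = 233
N̂ = 253795 / 233 ≈ 1089.2 → 1089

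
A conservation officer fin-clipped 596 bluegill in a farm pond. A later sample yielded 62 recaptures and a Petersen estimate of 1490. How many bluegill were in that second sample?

C = 155

From N = M·C/R: C = N·R / M = 1490·62 / 596 = 92380 / 596 = 155.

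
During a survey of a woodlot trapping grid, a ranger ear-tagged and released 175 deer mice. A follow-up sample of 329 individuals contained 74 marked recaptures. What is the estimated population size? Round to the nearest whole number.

N = (175 × 329) / 74 = 57575 / 74 ≈ 778.0 → 778

N ≈ 778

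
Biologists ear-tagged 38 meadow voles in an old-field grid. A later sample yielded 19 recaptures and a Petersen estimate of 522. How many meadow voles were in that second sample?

From N = M·C/R: C = N·R / M = 522·19 / 38 = 9918 / 38 = 261.

C = 261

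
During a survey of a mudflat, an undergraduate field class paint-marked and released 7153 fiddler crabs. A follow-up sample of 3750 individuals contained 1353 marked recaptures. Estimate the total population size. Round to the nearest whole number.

The marked fraction in the recapture sample should equal the marked fraction in the population: 1353/3750 = 7153/N.
N = (7153 × 3750) / 1353 = 26823750 / 1353 ≈ 19825.4 → 19825

N ≈ 19,825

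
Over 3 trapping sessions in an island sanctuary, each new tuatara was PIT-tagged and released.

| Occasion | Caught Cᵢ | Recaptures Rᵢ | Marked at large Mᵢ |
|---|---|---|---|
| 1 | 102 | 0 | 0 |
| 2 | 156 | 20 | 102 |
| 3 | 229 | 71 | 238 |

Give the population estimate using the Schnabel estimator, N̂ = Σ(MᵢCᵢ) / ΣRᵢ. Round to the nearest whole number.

Σ MᵢCᵢ = 0·102 + 102·156 + 238·229 = 0 + 15912 + 54502 = 70414
Σ Rᵢ = 0 + 20 + 71 = 91
N̂ = 70414 / 91 ≈ 773.8 → 774

N ≈ 774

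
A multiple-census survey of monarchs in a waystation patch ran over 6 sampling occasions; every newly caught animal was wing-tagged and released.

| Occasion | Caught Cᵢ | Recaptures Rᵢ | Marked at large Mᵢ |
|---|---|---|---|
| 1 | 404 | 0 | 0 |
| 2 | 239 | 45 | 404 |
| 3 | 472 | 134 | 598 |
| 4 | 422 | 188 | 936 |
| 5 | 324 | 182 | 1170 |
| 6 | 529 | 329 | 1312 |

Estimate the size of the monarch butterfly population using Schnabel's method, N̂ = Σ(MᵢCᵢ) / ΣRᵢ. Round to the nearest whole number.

N ≈ 2104

Σ MᵢCᵢ = 0·404 + 404·239 + 598·472 + 936·422 + 1170·324 + 1312·529 = 0 + 96556 + 282256 + 394992 + 379080 + 694048 = 1846932
Σ Rᵢ = 0 + 45 + 134 + 188 + 182 + 329 = 878
N̂ = 1846932 / 878 ≈ 2103.6 → 2104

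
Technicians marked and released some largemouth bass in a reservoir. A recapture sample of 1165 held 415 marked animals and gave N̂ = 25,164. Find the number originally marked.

From N = M·C/R: M = N·R / C = 25164·415 / 1165 = 10443060 / 1165 = 8964.

M = 8964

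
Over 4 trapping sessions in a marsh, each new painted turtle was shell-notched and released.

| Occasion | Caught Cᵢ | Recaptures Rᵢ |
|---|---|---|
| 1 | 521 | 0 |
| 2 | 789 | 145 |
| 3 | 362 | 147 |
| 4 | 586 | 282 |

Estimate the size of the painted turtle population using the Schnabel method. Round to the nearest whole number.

Marked at large before each occasion: Mᵢ = Σⱼ<ᵢ (Cⱼ − Rⱼ) → M1=0, M2=521, M3=1165, M4=1380
Σ MᵢCᵢ = 0·521 + 521·789 + 1165·362 + 1380·586 = 0 + 411069 + 421730 + 808680 = 1641479
Σ Rᵢ = 0 + 145 + 147 + 282 = 574
N̂ = 1641479 / 574 ≈ 2859.7 → 2860

N ≈ 2860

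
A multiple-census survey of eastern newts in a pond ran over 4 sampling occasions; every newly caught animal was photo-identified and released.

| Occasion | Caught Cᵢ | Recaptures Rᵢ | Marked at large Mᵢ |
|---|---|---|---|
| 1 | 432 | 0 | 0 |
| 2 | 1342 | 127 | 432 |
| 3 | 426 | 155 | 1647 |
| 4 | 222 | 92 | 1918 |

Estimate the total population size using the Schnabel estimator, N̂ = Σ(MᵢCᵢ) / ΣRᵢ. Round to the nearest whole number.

Σ MᵢCᵢ = 0·432 + 432·1342 + 1647·426 + 1918·222 = 0 + 579744 + 701622 + 425796 = 1707162
Σ Rᵢ = 0 + 127 + 155 + 92 = 374
N̂ = 1707162 / 374 ≈ 4564.6 → 4565

N ≈ 4565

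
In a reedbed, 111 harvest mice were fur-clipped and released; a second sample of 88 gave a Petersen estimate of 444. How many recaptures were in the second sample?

R = 22

From N = M·C/R: R = M·C / N = 111·88 / 444 = 9768 / 444 = 22.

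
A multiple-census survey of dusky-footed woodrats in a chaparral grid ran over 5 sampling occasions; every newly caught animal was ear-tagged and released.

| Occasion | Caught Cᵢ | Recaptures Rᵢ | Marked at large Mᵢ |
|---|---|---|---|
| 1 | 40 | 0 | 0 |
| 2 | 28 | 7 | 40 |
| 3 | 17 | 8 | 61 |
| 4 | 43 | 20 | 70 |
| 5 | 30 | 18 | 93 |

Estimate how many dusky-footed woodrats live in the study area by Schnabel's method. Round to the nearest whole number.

N ≈ 150

Σ MᵢCᵢ = 0·40 + 40·28 + 61·17 + 70·43 + 93·30 = 0 + 1120 + 1037 + 3010 + 2790 = 7957
Σ Rᵢ = 0 + 7 + 8 + 20 + 18 = 53
N̂ = 7957 / 53 ≈ 150.1 → 150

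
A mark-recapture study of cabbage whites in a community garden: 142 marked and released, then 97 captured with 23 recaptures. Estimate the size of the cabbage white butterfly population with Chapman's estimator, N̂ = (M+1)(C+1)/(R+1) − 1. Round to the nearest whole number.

N̂ = (142+1)(97+1)/(23+1) − 1 = 143·98/24 − 1
= 14014/24 − 1 ≈ 583.9 − 1 ≈ 582.9 → 583

N ≈ 583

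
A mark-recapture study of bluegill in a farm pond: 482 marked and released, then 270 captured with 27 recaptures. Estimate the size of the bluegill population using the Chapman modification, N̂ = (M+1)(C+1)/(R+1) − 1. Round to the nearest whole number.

N̂ = (482+1)(270+1)/(27+1) − 1 = 483·271/28 − 1
= 130893/28 − 1 ≈ 4674.8 − 1 ≈ 4673.8 → 4674

N ≈ 4674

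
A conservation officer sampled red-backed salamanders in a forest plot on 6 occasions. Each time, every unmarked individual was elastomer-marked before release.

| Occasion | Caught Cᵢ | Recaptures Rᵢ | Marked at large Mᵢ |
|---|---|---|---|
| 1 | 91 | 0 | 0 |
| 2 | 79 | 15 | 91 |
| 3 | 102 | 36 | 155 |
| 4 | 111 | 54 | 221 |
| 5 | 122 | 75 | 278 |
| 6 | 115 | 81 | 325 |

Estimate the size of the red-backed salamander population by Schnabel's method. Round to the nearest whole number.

Σ MᵢCᵢ = 0·91 + 91·79 + 155·102 + 221·111 + 278·122 + 325·115 = 0 + 7189 + 15810 + 24531 + 33916 + 37375 = 118821
Σ Rᵢ = 0 + 15 + 36 + 54 + 75 + 81 = 261
N̂ = 118821 / 261 ≈ 455.3 → 455

N ≈ 455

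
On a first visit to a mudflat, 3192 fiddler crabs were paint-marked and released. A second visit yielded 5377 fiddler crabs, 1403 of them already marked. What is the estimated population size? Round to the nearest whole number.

If marked individuals mix randomly, R/C ≈ M/N, giving N ≈ M·C/R.
N = (3192 × 5377) / 1403 = 17163384 / 1403 ≈ 12233.3 → 12233

N ≈ 12,233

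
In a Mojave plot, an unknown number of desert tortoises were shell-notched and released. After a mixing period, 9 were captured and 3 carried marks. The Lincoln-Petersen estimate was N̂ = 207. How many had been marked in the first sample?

M = 69

From N = M·C/R: M = N·R / C = 207·3 / 9 = 621 / 9 = 69.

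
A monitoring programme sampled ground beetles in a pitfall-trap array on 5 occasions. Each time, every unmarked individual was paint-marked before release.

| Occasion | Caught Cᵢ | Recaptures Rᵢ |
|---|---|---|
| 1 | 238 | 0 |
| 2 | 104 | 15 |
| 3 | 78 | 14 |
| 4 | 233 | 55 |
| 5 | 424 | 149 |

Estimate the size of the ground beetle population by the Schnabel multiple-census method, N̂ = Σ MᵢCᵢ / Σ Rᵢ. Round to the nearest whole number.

N ≈ 1642

Marked at large before each occasion: Mᵢ = Σⱼ<ᵢ (Cⱼ − Rⱼ) → M1=0, M2=238, M3=327, M4=391, M5=569
Σ MᵢCᵢ = 0·238 + 238·104 + 327·78 + 391·233 + 569·424 = 0 + 24752 + 25506 + 91103 + 241256 = 382617
Σ Rᵢ = 0 + 15 + 14 + 55 + 149 = 233
N̂ = 382617 / 233 ≈ 1642.1 → 1642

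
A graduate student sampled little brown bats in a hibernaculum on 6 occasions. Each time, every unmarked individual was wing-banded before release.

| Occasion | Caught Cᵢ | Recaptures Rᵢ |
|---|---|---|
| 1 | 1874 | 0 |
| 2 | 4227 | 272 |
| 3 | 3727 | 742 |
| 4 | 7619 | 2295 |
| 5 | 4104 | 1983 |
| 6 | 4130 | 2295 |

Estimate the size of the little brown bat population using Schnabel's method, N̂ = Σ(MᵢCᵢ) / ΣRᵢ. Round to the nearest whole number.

N ≈ 29,257

Marked at large before each occasion: Mᵢ = Σⱼ<ᵢ (Cⱼ − Rⱼ) → M1=0, M2=1874, M3=5829, M4=8814, M5=14138, M6=16259
Σ MᵢCᵢ = 0·1874 + 1874·4227 + 5829·3727 + 8814·7619 + 14138·4104 + 16259·4130 = 0 + 7921398 + 21724683 + 67153866 + 58022352 + 67149670 = 221971969
Σ Rᵢ = 0 + 272 + 742 + 2295 + 1983 + 2295 = 7587
N̂ = 221971969 / 7587 ≈ 29256.9 → 29257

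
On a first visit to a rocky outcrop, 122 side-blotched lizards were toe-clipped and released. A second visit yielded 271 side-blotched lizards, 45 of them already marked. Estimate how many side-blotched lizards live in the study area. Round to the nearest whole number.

Lincoln-Petersen assumes M/N = R/C, so N = M·C / R.
N = (122 × 271) / 45 = 33062 / 45 ≈ 734.7 → 735

N ≈ 735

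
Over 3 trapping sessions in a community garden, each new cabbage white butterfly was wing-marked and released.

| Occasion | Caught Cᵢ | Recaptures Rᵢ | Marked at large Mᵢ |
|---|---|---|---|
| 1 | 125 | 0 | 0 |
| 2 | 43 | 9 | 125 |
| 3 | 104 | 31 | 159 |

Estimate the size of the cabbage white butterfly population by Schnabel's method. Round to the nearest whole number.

Σ MᵢCᵢ = 0·125 + 125·43 + 159·104 = 0 + 5375 + 16536 = 21911
Σ Rᵢ = 0 + 9 + 31 = 40
N̂ = 21911 / 40 ≈ 547.8 → 548

N ≈ 548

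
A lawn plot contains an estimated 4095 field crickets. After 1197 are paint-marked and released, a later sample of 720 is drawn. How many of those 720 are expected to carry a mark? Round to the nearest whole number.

expected recaptures ≈ 210

The marked fraction of the population is 1197/4095, so in a sample of 720 expect C·(M/N) marked.
E[R] = 1197 × 720 / 4095 = 861840 / 4095 ≈ 210.46 → 210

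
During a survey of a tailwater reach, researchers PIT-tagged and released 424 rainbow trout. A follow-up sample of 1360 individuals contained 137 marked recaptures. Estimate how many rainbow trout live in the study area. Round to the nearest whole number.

Lincoln-Petersen assumes M/N = R/C, so N = M·C / R.
N = (424 × 1360) / 137 = 576640 / 137 ≈ 4209.1 → 4209

N ≈ 4209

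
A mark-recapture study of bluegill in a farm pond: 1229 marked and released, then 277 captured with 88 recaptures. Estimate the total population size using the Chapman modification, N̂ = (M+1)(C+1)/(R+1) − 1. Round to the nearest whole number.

N ≈ 3841

N̂ = (1229+1)(277+1)/(88+1) − 1 = 1230·278/89 − 1
= 341940/89 − 1 ≈ 3842.0 − 1 ≈ 3841.0 → 3841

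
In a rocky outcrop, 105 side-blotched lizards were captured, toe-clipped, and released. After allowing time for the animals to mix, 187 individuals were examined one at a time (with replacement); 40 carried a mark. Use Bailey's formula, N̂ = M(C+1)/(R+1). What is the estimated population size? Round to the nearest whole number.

N ≈ 481

N̂ = 105·(187+1)/(40+1) = 105·188/41 = 19740/41 ≈ 481.46 → 481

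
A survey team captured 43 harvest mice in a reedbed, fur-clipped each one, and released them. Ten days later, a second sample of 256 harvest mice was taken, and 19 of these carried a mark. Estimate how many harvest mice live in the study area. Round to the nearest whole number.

If marked individuals mix randomly, R/C ≈ M/N, giving N ≈ M·C/R.
N = (43 × 256) / 19 = 11008 / 19 ≈ 579.4 → 579

N ≈ 579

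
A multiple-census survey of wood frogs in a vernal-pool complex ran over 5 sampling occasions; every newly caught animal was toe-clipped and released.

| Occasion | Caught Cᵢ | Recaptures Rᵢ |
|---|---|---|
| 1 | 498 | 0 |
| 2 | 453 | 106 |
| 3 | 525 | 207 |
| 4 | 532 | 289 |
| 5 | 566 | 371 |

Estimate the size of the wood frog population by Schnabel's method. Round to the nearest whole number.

N ≈ 2142

Marked at large before each occasion: Mᵢ = Σⱼ<ᵢ (Cⱼ − Rⱼ) → M1=0, M2=498, M3=845, M4=1163, M5=1406
Σ MᵢCᵢ = 0·498 + 498·453 + 845·525 + 1163·532 + 1406·566 = 0 + 225594 + 443625 + 618716 + 795796 = 2083731
Σ Rᵢ = 0 + 106 + 207 + 289 + 371 = 973
N̂ = 2083731 / 973 ≈ 2141.6 → 2142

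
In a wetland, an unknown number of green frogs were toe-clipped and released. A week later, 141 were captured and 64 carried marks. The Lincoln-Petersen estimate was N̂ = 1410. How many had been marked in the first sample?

From N = M·C/R: M = N·R / C = 1410·64 / 141 = 90240 / 141 = 640.

M = 640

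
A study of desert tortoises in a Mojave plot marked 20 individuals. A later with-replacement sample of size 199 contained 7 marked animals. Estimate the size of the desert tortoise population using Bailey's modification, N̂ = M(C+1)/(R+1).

N̂ = 20·(199+1)/(7+1) = 20·200/8 = 4000/8 = 500

N = 500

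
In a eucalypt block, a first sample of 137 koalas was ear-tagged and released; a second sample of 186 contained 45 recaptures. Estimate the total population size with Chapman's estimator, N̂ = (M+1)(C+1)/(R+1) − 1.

N = 560

N̂ = (137+1)(186+1)/(45+1) − 1 = 138·187/46 − 1
= 25806/46 − 1 = 561 − 1 = 560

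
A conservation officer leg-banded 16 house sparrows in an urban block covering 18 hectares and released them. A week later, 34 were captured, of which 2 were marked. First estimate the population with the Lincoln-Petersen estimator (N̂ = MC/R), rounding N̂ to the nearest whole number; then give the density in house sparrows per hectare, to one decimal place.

N̂ = 16·34/2 = 544/2 = 272
Density = N̂ / area = 272 / 18 ≈ 15.11 → 15.1 per hectare

density ≈ 15.1 house sparrows per hectare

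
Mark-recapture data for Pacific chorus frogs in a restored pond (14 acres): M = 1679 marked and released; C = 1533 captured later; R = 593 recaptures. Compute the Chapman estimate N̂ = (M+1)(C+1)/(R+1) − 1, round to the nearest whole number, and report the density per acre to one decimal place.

N̂ = 1680·1534/594 − 1 = 2577120/594 − 1 ≈ 4337.6 → 4338
Density = N̂ / area = 4338 / 14 ≈ 309.86 → 309.9 per acre

density ≈ 309.9 Pacific chorus frogs per acre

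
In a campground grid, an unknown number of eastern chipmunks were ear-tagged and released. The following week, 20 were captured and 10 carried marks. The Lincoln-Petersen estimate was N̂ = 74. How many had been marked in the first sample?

M = 37

From N = M·C/R: M = N·R / C = 74·10 / 20 = 740 / 20 = 37.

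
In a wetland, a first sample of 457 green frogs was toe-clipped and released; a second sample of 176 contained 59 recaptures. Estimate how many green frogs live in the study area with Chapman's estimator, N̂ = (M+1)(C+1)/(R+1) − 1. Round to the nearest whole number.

N̂ = (457+1)(176+1)/(59+1) − 1 = 458·177/60 − 1
= 81066/60 − 1 ≈ 1351.1 − 1 ≈ 1350.1 → 1350

N ≈ 1350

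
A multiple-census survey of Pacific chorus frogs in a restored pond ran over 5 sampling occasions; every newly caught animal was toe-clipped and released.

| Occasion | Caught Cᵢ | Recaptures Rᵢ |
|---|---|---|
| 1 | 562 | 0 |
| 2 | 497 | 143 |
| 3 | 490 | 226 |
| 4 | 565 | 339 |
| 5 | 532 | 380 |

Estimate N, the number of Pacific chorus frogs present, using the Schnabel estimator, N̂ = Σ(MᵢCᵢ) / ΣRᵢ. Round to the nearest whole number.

N ≈ 1970

Marked at large before each occasion: Mᵢ = Σⱼ<ᵢ (Cⱼ − Rⱼ) → M1=0, M2=562, M3=916, M4=1180, M5=1406
Σ MᵢCᵢ = 0·562 + 562·497 + 916·490 + 1180·565 + 1406·532 = 0 + 279314 + 448840 + 666700 + 747992 = 2142846
Σ Rᵢ = 0 + 143 + 226 + 339 + 380 = 1088
N̂ = 2142846 / 1088 ≈ 1969.5 → 1970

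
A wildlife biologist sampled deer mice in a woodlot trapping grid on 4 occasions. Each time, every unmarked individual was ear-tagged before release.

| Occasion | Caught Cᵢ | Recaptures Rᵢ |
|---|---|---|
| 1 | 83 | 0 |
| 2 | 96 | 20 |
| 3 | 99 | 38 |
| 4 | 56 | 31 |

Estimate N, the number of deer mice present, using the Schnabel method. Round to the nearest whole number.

Marked at large before each occasion: Mᵢ = Σⱼ<ᵢ (Cⱼ − Rⱼ) → M1=0, M2=83, M3=159, M4=220
Σ MᵢCᵢ = 0·83 + 83·96 + 159·99 + 220·56 = 0 + 7968 + 15741 + 12320 = 36029
Σ Rᵢ = 0 + 20 + 38 + 31 = 89
N̂ = 36029 / 89 ≈ 404.8 → 405

N ≈ 405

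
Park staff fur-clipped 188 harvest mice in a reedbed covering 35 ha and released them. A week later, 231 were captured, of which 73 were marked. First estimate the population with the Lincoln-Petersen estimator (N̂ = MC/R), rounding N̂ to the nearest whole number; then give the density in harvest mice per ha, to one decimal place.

density ≈ 17.0 harvest mice per ha

N̂ = 188·231/73 = 43428/73 ≈ 594.9 → 595
Density = N̂ / area = 595 / 35 = 17.0 per ha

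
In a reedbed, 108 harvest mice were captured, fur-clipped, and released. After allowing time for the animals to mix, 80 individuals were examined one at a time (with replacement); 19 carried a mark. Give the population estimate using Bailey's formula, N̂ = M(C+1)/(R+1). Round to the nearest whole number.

N ≈ 437

N̂ = 108·(80+1)/(19+1) = 108·81/20 = 8748/20 ≈ 437.4 → 437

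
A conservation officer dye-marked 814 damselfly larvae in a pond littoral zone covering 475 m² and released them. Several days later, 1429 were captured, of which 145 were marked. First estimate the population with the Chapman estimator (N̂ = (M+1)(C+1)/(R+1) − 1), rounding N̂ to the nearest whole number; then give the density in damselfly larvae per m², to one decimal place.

N̂ = 815·1430/146 − 1 = 1165450/146 − 1 ≈ 7981.5 → 7982
Density = N̂ / area = 7982 / 475 ≈ 16.80 → 16.8 per m²

density ≈ 16.8 damselfly larvae per m²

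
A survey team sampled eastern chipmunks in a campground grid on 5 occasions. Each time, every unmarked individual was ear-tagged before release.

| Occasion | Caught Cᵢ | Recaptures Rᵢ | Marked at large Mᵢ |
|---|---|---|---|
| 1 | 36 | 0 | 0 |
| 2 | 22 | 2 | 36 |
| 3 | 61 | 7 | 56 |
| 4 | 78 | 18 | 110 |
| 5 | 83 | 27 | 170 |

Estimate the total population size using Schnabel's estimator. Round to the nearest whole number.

Σ MᵢCᵢ = 0·36 + 36·22 + 56·61 + 110·78 + 170·83 = 0 + 792 + 3416 + 8580 + 14110 = 26898
Σ Rᵢ = 0 + 2 + 7 + 18 + 27 = 54
N̂ = 26898 / 54 ≈ 498.1 → 498

N ≈ 498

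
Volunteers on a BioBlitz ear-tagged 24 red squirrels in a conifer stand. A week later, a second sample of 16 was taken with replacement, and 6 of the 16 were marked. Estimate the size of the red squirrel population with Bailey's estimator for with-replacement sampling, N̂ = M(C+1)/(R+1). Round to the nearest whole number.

N ≈ 58

N̂ = 24·(16+1)/(6+1) = 24·17/7 = 408/7 ≈ 58.3 → 58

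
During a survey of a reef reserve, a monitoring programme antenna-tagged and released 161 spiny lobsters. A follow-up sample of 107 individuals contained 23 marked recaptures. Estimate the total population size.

Lincoln-Petersen assumes M/N = R/C, so N = M·C / R.
N = (161 × 107) / 23 = 17227 / 23 = 749

N = 749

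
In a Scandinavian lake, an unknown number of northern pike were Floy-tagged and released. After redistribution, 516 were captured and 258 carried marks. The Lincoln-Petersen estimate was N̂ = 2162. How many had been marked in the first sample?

From N = M·C/R: M = N·R / C = 2162·258 / 516 = 557796 / 516 = 1081.

M = 1081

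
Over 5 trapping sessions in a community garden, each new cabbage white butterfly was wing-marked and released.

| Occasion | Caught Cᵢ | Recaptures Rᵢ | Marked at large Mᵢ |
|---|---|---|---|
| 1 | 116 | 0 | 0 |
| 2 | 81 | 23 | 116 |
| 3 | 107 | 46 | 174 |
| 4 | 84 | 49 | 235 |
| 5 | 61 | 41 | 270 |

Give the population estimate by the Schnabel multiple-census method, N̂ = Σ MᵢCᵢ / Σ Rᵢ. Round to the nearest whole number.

N ≈ 404

Σ MᵢCᵢ = 0·116 + 116·81 + 174·107 + 235·84 + 270·61 = 0 + 9396 + 18618 + 19740 + 16470 = 64224
Σ Rᵢ = 0 + 23 + 46 + 49 + 41 = 159
N̂ = 64224 / 159 ≈ 403.9 → 404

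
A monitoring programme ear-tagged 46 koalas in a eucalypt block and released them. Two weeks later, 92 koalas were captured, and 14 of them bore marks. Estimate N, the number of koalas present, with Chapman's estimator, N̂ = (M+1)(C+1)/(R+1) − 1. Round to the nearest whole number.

N̂ = (46+1)(92+1)/(14+1) − 1 = 47·93/15 − 1
= 4371/15 − 1 ≈ 291.4 − 1 ≈ 290.4 → 290

N ≈ 290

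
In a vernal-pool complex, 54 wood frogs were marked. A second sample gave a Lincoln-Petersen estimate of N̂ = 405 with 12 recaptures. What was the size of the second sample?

C = 90

From N = M·C/R: C = N·R / M = 405·12 / 54 = 4860 / 54 = 90.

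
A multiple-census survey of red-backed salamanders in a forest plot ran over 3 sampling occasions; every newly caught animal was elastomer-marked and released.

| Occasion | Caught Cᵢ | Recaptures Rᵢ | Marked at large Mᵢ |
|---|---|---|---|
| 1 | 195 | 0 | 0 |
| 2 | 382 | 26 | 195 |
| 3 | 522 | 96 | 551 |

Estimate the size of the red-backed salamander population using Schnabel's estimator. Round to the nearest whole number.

N ≈ 2968

Σ MᵢCᵢ = 0·195 + 195·382 + 551·522 = 0 + 74490 + 287622 = 362112
Σ Rᵢ = 0 + 26 + 96 = 122
N̂ = 362112 / 122 ≈ 2968.1 → 2968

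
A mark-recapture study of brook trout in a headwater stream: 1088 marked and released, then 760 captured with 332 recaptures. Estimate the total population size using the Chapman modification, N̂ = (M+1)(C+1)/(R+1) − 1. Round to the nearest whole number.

N ≈ 2488

N̂ = (1088+1)(760+1)/(332+1) − 1 = 1089·761/333 − 1
= 828729/333 − 1 ≈ 2488.7 − 1 ≈ 2487.7 → 2488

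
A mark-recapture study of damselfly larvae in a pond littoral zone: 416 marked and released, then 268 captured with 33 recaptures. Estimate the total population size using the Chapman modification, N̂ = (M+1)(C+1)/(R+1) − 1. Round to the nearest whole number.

N̂ = (416+1)(268+1)/(33+1) − 1 = 417·269/34 − 1
= 112173/34 − 1 ≈ 3299.2 − 1 ≈ 3298.2 → 3298

N ≈ 3298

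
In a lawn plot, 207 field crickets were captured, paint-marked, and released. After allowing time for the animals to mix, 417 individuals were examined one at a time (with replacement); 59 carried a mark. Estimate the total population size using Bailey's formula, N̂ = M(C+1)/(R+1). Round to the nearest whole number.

N̂ = 207·(417+1)/(59+1) = 207·418/60 = 86526/60 ≈ 1442.1 → 1442

N ≈ 1442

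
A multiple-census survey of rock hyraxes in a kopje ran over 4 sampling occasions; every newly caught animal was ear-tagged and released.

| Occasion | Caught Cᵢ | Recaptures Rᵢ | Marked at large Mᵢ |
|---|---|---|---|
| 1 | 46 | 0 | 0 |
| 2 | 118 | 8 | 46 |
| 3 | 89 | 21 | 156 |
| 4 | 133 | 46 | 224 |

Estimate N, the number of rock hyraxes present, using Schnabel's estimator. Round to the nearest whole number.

Σ MᵢCᵢ = 0·46 + 46·118 + 156·89 + 224·133 = 0 + 5428 + 13884 + 29792 = 49104
Σ Rᵢ = 0 + 8 + 21 + 46 = 75
N̂ = 49104 / 75 ≈ 654.7 → 655

N ≈ 655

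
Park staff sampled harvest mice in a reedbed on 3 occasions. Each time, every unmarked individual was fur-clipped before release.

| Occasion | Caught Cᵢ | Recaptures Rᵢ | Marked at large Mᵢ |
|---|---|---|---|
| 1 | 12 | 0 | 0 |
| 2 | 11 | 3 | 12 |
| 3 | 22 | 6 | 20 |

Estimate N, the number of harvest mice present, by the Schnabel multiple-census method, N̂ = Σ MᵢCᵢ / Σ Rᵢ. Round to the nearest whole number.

Σ MᵢCᵢ = 0·12 + 12·11 + 20·22 = 0 + 132 + 440 = 572
Σ Rᵢ = 0 + 3 + 6 = 9
N̂ = 572 / 9 ≈ 63.6 → 64

N ≈ 64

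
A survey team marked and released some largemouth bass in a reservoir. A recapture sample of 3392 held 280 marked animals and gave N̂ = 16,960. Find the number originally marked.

M = 1400

From N = M·C/R: M = N·R / C = 16960·280 / 3392 = 4748800 / 3392 = 1400.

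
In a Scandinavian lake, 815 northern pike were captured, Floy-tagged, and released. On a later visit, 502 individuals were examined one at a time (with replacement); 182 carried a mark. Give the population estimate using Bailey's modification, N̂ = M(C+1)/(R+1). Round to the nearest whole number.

N ≈ 2240

N̂ = 815·(502+1)/(182+1) = 815·503/183 = 409945/183 ≈ 2240.1 → 2240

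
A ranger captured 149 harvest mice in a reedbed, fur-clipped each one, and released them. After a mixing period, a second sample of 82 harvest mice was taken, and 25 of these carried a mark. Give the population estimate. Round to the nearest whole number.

N ≈ 489

If marked individuals mix randomly, R/C ≈ M/N, giving N ≈ M·C/R.
N = (149 × 82) / 25 = 12218 / 25 ≈ 488.7 → 489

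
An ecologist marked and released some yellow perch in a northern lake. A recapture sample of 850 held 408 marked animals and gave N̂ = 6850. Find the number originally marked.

From N = M·C/R: M = N·R / C = 6850·408 / 850 = 2794800 / 850 = 3288.

M = 3288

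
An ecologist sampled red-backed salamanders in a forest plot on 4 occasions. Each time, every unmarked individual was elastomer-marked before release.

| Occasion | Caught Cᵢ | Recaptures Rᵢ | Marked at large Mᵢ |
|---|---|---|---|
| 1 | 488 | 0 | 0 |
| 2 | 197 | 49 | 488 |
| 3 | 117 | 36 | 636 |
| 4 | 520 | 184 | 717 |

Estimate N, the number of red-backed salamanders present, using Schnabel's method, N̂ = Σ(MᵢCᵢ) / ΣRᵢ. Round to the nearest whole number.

Σ MᵢCᵢ = 0·488 + 488·197 + 636·117 + 717·520 = 0 + 96136 + 74412 + 372840 = 543388
Σ Rᵢ = 0 + 49 + 36 + 184 = 269
N̂ = 543388 / 269 ≈ 2020.0 → 2020

N ≈ 2020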